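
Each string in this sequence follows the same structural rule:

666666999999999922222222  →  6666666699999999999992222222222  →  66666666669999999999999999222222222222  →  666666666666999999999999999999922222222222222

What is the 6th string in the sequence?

Reading off run lengths: 6 runs 6, 8, 10, 12; 9 runs 10, 13, 16, 19; 2 runs 8, 10, 12, 14 — each is linear in n, where the shown terms are n = 3, 4, 5, 6.
For term 6, n = 8, so the run lengths are 16, 25, 18.

66666666666666669999999999999999999999999222222222222222222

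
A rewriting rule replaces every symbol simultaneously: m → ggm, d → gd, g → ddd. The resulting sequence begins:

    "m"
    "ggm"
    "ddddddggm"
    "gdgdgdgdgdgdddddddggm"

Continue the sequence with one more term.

dddgddddgddddgddddgddddgddddgdgdgdgdgdgdgdddddddggm

Replace each of the 21 characters of gdgdgdgdgdgdddddddggm in place — ddd gd ddd gd ddd gd ddd gd ddd gd ddd gd gd gd gd gd gd gd ddd ddd ggm — and concatenate.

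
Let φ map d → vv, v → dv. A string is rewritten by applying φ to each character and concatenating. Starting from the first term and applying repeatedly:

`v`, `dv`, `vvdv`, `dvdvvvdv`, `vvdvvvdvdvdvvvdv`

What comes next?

dvdvvvdvdvdvvvdvvvdvvvdvdvdvvvdv

φ(vvdvvvdvdvdvvvdv) expands symbol-by-symbol to dv dv vv dv dv dv vv dv vv dv vv dv dv dv vv dv; joining the 16 pieces gives the next term.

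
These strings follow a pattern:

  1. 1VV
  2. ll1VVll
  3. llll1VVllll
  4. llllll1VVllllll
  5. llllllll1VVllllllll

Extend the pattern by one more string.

Each term wraps the previous one in ll on the left and ll on the right.
One more step from llllllll1VVllllllll gives the answer.

llllllllll1VVllllllllll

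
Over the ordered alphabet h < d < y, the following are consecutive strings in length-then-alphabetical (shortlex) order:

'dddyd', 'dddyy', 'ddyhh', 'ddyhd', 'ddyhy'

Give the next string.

The successor of ddyhy increments the rightmost position that isn't already y and resets every position after it to h.

ddydh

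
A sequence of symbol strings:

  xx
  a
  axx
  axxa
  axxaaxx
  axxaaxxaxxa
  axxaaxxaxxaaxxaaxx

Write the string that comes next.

This is a Fibonacci-style word recurrence s(k) = s(k−1)·s(k−2): e.g. a·xx = axx.
So term 8 is axxaaxxaxxaaxxaaxx·axxaaxxaxxa.

axxaaxxaxxaaxxaaxxaxxaaxxaxxa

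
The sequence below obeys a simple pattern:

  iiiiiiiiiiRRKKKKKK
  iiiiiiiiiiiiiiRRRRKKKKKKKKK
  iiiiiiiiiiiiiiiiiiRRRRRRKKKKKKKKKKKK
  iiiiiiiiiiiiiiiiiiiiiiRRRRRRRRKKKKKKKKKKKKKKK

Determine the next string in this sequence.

iiiiiiiiiiiiiiiiiiiiiiiiiiRRRRRRRRRRKKKKKKKKKKKKKKKKKK

The n-th term is 4n+2 i's then 2n-2 R's then 3n K's, where the shown terms are n = 2, 3, 4, 5.
Setting n = 6 gives 26, 10, 18 characters in each block.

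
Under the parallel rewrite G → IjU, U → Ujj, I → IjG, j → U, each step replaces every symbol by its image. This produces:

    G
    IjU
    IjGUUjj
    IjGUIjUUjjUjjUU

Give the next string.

Replace each of the 15 characters of IjGUIjUUjjUjjUU in place — IjG U IjU Ujj IjG U Ujj Ujj U U Ujj U U Ujj Ujj — and concatenate.

IjGUIjUUjjIjGUUjjUjjUUUjjUUUjjUjj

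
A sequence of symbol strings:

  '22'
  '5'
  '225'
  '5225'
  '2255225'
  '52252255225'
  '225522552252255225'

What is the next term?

52252255225225522552252255225

This is a Fibonacci-style word recurrence s(k) = s(k−2)·s(k−1): e.g. 22·5 = 225.
So term 8 is 52252255225·225522552252255225.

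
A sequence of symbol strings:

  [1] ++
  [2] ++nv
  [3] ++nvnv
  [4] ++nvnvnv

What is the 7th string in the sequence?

++nvnvnvnvnvnv

The strings grow by a fixed suffix nv each time.
From ++nvnvnv, 3 further steps: ++nvnvnv → ++nvnvnvnv → ++nvnvnvnvnv → (answer).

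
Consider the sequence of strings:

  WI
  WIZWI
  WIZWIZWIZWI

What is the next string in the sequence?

WIZWIZWIZWIZWIZWIZWIZWI

Each string is two copies of the previous one joined by 'Z'.
So the next term is two copies of WIZWIZWIZWI with 'Z' between the halves.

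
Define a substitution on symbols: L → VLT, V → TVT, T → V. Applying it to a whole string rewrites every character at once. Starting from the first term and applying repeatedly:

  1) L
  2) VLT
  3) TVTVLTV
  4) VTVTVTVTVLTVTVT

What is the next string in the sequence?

Applying the rule to each of the 15 symbols of VTVTVTVTVLTVTVT gives the pieces TVT V TVT V TVT V TVT V TVT VLT V TVT V TVT V, which concatenate to the answer.

TVTVTVTVTVTVTVTVTVTVLTVTVTVTVTV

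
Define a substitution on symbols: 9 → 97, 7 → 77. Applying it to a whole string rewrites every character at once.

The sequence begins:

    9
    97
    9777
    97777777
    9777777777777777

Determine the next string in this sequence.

97777777777777777777777777777777

φ(9777777777777777) expands symbol-by-symbol to 97 77 77 77 77 77 77 77 77 77 77 77 77 77 77 77; joining the 16 pieces gives the next term.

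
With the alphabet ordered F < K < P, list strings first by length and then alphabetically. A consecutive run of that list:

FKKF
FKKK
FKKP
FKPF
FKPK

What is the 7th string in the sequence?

FPFF

Stepping forward 2 times from FKPK: FKPK → FKPP, then the target.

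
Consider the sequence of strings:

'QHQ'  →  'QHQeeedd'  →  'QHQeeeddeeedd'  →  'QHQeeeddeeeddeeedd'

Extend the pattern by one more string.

QHQeeeddeeeddeeeddeeedd

Each term is the previous one with eeedd appended.
So the next term is QHQeeeddeeeddeeedd·eeedd.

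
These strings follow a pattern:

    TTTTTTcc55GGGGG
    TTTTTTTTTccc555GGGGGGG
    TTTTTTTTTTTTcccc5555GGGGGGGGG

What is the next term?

Each string has the form T^{3n} c^{n} 5^{n} G^{2n+1}, where the shown terms are n = 2, 3, 4.
Setting n = 5 gives 15, 5, 5, 11 characters in each block.

TTTTTTTTTTTTTTTccccc55555GGGGGGGGGGG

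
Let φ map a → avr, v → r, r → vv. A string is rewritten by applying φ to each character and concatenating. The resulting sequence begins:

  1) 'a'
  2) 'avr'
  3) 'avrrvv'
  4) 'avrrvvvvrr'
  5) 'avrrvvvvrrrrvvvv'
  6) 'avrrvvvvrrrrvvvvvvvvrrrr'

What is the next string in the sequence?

Replace each of the 24 characters of avrrvvvvrrrrvvvvvvvvrrrr in place — avr r vv vv r r r r vv vv vv vv r r r r r r r r vv vv vv vv — and concatenate.

avrrvvvvrrrrvvvvvvvvrrrrrrrrvvvvvvvv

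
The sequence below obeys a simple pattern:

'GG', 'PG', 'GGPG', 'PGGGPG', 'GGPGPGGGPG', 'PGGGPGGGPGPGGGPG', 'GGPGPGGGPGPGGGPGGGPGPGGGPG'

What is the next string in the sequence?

PGGGPGGGPGPGGGPGGGPGPGGGPGPGGGPGGGPGPGGGPG

From term 3 onward, concatenate the second-to-last term with the last: GG·PG = GGPG, PG·GGPG = PGGGPG, …
Continuing: PGGGPGGGPGPGGGPG · GGPGPGGGPGPGGGPGGGPGPGGGPG gives term 8.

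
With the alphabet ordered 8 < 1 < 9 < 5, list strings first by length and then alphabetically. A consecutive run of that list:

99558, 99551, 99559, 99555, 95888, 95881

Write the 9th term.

Advancing 3 positions from 95881 through 95881 → 95889 → 95885 reaches term 9.

95818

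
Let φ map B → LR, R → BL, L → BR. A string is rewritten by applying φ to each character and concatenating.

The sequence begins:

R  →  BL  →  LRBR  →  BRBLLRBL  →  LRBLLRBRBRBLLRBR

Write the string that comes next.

Rewriting the 16 symbols of LRBLLRBRBRBLLRBR one by one yields BR BL LR BR BR BL LR BL LR BL LR BR BR BL LR BL; concatenated:

BRBLLRBRBRBLLRBLLRBLLRBRBRBLLRBL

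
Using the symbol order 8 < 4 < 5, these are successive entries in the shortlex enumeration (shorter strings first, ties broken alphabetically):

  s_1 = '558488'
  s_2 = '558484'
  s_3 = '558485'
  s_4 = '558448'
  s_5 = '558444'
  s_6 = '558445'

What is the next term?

558458

Find the rightmost character of 558445 below 5, bump it to the next letter, and reset everything to its right to 8.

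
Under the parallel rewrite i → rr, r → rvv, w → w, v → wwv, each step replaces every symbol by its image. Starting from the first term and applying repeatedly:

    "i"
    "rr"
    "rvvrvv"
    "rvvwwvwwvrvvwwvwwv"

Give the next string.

Rewriting the 18 symbols of rvvwwvwwvrvvwwvwwv one by one yields rvv wwv wwv w w wwv w w wwv rvv wwv wwv w w wwv w w wwv; concatenated:

rvvwwvwwvwwwwvwwwwvrvvwwvwwvwwwwvwwwwv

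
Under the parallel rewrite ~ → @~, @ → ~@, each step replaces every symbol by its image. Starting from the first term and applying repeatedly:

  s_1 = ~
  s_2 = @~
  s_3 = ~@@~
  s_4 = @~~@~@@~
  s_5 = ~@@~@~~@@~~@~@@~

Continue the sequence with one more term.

@~~@~@@~~@@~@~~@~@@~@~~@@~~@~@@~

Applying the rule to each of the 16 symbols of ~@@~@~~@@~~@~@@~ gives the pieces @~ ~@ ~@ @~ ~@ @~ @~ ~@ ~@ @~ @~ ~@ @~ ~@ ~@ @~, which concatenate to the answer.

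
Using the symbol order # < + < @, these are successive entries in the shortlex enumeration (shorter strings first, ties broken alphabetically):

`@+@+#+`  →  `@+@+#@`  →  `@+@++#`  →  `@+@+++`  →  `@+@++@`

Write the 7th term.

@+@+@+

Advancing 2 positions from @+@++@ through @+@++@ → @+@+@# reaches term 7.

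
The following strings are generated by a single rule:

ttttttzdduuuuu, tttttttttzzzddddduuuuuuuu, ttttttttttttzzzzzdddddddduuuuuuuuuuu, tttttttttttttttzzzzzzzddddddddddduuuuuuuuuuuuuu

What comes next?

ttttttttttttttttttzzzzzzzzzdddddddddddddduuuuuuuuuuuuuuuuu

Each string has the form t^{3n+3} z^{2n-1} d^{3n-1} u^{3n+2} (n = 1, 2, …).
Setting n = 5 gives 18, 9, 14, 17 characters in each block.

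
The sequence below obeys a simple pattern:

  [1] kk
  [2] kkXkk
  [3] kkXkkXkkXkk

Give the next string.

Every step duplicates the string with 'X' between the halves.
One more doubling of kkXkkXkkXkk gives the answer.

kkXkkXkkXkkXkkXkkXkkXkk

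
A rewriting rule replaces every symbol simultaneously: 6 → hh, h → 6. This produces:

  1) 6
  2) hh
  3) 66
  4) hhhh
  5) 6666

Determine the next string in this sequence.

hhhhhhhh

Rewriting each symbol of 6666: 6→hh, 6→hh, 6→hh, 6→hh, which concatenates to hh hh hh hh.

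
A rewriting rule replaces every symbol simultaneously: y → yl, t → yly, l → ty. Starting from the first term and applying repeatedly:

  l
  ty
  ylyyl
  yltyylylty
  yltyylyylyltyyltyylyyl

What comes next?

φ(yltyylyylyltyyltyylyyl) expands symbol-by-symbol to yl ty yly yl yl ty yl yl ty yl ty yly yl yl ty yly yl yl ty yl yl ty; joining the 22 pieces gives the next term.

yltyylyylyltyylyltyyltyylyylyltyylyylyltyylylty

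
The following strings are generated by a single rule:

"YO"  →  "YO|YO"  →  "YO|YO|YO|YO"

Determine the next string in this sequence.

Each string is two copies of the previous one joined by '|'.
So the next term is two copies of YO|YO|YO|YO with '|' between the halves.

YO|YO|YO|YO|YO|YO|YO|YO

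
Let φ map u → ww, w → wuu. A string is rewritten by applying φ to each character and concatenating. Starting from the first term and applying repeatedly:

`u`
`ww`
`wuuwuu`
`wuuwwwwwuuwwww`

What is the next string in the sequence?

φ(wuuwwwwwuuwwww) expands symbol-by-symbol to wuu ww ww wuu wuu wuu wuu wuu ww ww wuu wuu wuu wuu; joining the 14 pieces gives the next term.

wuuwwwwwuuwuuwuuwuuwuuwwwwwuuwuuwuuwuu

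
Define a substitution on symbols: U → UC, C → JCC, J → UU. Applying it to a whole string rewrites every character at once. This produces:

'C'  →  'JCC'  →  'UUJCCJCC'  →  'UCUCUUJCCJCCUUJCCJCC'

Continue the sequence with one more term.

Rewriting the 20 symbols of UCUCUUJCCJCCUUJCCJCC one by one yields UC JCC UC JCC UC UC UU JCC JCC UU JCC JCC UC UC UU JCC JCC UU JCC JCC; concatenated:

UCJCCUCJCCUCUCUUJCCJCCUUJCCJCCUCUCUUJCCJCCUUJCCJCC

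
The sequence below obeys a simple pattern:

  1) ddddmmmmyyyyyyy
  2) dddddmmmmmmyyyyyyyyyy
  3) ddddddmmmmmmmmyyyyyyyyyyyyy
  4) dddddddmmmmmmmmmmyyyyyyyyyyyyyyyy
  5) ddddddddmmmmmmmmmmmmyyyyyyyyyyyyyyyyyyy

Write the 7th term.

Reading off run lengths: d runs 4, 5, 6, 7, 8; m runs 4, 6, 8, 10, 12; y runs 7, 10, 13, 16, 19 — each is linear in n, where the shown terms are n = 2, 3, 4, 5, 6.
At n = 8 the blocks have lengths 10, 16, 25.

ddddddddddmmmmmmmmmmmmmmmmyyyyyyyyyyyyyyyyyyyyyyyyy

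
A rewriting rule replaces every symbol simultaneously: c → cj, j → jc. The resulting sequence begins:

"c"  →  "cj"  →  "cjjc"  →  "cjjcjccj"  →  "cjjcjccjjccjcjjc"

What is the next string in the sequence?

Rewriting the 16 symbols of cjjcjccjjccjcjjc one by one yields cj jc jc cj jc cj cj jc jc cj cj jc cj jc jc cj; concatenated:

cjjcjccjjccjcjjcjccjcjjccjjcjccj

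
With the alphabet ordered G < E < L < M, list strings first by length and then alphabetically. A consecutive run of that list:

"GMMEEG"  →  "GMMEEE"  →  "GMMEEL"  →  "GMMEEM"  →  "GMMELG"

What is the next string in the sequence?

GMMELE

Find the rightmost character of GMMELG below M, bump it to the next letter, and reset everything to its right to G.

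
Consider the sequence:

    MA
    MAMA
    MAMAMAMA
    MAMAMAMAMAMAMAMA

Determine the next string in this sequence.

MAMAMAMAMAMAMAMAMAMAMAMAMAMAMAMA

Every step duplicates the string.
One more doubling of MAMAMAMAMAMAMAMA gives the answer.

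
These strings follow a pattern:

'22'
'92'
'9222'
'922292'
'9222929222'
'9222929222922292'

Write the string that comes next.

92229292229222929222929222

This is a Fibonacci-style word recurrence s(k) = s(k−1)·s(k−2): e.g. 92·22 = 9222.
Continuing: 9222929222922292 · 9222929222 gives term 7.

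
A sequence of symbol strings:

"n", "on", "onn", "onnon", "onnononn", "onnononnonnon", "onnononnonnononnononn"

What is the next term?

onnononnonnononnononnonnononnonnon

This is a Fibonacci-style word recurrence s(k) = s(k−1)·s(k−2): e.g. on·n = onn.
The next term joins onnononnonnononnononn and onnononnonnon.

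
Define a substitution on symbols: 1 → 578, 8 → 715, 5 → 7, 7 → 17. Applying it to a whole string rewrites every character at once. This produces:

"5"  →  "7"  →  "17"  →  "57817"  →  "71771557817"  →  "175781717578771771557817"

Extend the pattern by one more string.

Rewriting the 24 symbols of 175781717578771771557817 one by one yields 578 17 7 17 715 578 17 578 17 7 17 715 17 17 578 17 17 578 7 7 17 715 578 17; concatenated:

57817717715578175781771771517175781717578771771557817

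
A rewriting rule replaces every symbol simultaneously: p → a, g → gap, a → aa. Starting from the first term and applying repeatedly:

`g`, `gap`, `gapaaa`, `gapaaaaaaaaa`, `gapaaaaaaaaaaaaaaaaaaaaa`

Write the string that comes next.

Rewriting the 24 symbols of gapaaaaaaaaaaaaaaaaaaaaa one by one yields gap aa a aa aa aa aa aa aa aa aa aa aa aa aa aa aa aa aa aa aa aa aa aa; concatenated:

gapaaaaaaaaaaaaaaaaaaaaaaaaaaaaaaaaaaaaaaaaaaaaa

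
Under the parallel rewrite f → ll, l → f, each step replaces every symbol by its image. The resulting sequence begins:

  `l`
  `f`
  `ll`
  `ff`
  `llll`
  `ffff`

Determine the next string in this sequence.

llllllll

Rewriting each symbol of ffff: f→ll, f→ll, f→ll, f→ll, which concatenates to ll ll ll ll.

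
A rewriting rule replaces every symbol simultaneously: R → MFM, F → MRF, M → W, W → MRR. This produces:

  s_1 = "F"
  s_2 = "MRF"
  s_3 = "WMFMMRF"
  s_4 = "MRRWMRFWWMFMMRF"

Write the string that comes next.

φ(MRRWMRFWWMFMMRF) expands symbol-by-symbol to W MFM MFM MRR W MFM MRF MRR MRR W MRF W W MFM MRF; joining the 15 pieces gives the next term.

WMFMMFMMRRWMFMMRFMRRMRRWMRFWWMFMMRF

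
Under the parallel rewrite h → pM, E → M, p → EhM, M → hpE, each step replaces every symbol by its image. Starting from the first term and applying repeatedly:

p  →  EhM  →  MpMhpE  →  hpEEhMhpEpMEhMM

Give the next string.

Rewriting the 15 symbols of hpEEhMhpEpMEhMM one by one yields pM EhM M M pM hpE pM EhM M EhM hpE M pM hpE hpE; concatenated:

pMEhMMMpMhpEpMEhMMEhMhpEMpMhpEhpE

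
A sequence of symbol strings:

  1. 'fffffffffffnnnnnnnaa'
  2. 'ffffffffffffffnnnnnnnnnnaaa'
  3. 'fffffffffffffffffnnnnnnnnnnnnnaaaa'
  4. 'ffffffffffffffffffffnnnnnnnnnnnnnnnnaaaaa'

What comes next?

Term n consists of 3n+2 f's, followed by 3n-2 n's, followed by n-1 a's, where the shown terms are n = 3, 4, 5, 6.
At n = 7 the blocks have lengths 23, 19, 6.

fffffffffffffffffffffffnnnnnnnnnnnnnnnnnnnaaaaaa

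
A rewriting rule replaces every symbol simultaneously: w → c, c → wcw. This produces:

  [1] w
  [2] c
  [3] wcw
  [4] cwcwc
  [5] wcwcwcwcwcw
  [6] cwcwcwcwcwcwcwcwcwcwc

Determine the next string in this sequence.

Applying the rule to each of the 21 symbols of cwcwcwcwcwcwcwcwcwcwc gives the pieces wcw c wcw c wcw c wcw c wcw c wcw c wcw c wcw c wcw c wcw c wcw, which concatenate to the answer.

wcwcwcwcwcwcwcwcwcwcwcwcwcwcwcwcwcwcwcwcwcw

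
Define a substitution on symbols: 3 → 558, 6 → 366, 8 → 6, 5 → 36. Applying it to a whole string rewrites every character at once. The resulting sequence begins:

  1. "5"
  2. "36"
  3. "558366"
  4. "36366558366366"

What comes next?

Rewriting the 14 symbols of 36366558366366 one by one yields 558 366 558 366 366 36 36 6 558 366 366 558 366 366; concatenated:

55836655836636636366558366366558366366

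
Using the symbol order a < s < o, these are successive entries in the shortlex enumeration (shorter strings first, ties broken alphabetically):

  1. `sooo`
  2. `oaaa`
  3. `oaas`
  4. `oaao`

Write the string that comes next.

Find the rightmost character of oaao below o, bump it to the next letter, and reset everything to its right to a.

oasa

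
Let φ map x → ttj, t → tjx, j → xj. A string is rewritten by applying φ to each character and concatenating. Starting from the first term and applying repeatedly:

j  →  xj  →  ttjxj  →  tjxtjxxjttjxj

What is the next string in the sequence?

tjxxjttjtjxxjttjttjxjtjxtjxxjttjxj

Replace each of the 13 characters of tjxtjxxjttjxj in place — tjx xj ttj tjx xj ttj ttj xj tjx tjx xj ttj xj — and concatenate.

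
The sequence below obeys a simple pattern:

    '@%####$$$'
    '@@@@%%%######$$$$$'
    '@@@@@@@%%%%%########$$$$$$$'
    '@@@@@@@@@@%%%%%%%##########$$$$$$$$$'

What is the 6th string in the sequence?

@@@@@@@@@@@@@@@@%%%%%%%%%%%##############$$$$$$$$$$$$$

The n-th term is 3n-2 @'s then 2n-1 %'s then 2n+2 #'s then 2n+1 $'s (n = 1, 2, …).
At n = 6 the blocks have lengths 16, 11, 14, 13.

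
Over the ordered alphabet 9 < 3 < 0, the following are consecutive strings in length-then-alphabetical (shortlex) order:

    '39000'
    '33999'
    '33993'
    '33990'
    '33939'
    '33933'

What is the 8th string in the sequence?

Stepping forward 2 times from 33933: 33933 → 33930, then the target.

33909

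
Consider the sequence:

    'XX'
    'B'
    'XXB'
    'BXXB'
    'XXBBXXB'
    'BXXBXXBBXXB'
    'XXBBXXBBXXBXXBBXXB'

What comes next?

From term 3 onward, concatenate the second-to-last term with the last: XX·B = XXB, B·XXB = BXXB, …
The next term joins BXXBXXBBXXB and XXBBXXBBXXBXXBBXXB.

BXXBXXBBXXBXXBBXXBBXXBXXBBXXB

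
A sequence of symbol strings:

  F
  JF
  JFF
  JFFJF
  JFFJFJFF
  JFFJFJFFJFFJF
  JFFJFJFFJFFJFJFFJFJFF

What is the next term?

JFFJFJFFJFFJFJFFJFJFFJFFJFJFFJFFJF

This is a Fibonacci-style word recurrence s(k) = s(k−1)·s(k−2): e.g. JF·F = JFF.
So term 8 is JFFJFJFFJFFJFJFFJFJFF·JFFJFJFFJFFJF.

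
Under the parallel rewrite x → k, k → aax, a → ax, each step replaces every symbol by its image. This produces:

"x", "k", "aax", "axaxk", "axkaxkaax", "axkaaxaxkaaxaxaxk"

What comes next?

Applying the rule to each of the 17 symbols of axkaaxaxkaaxaxaxk gives the pieces ax k aax ax ax k ax k aax ax ax k ax k ax k aax, which concatenate to the answer.

axkaaxaxaxkaxkaaxaxaxkaxkaxkaax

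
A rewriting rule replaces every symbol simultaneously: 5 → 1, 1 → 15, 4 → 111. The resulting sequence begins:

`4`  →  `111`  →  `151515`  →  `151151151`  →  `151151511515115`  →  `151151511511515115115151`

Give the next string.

151151511511515115151151151511515115115

Applying the rule to each of the 24 symbols of 151151511511515115115151 gives the pieces 15 1 15 15 1 15 1 15 15 1 15 15 1 15 1 15 15 1 15 15 1 15 1 15, which concatenate to the answer.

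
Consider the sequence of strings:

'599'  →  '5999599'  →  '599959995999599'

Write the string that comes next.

5999599959995999599959995999599

Each string is two copies of the previous one joined by '9'.
One more doubling of 599959995999599 gives the answer.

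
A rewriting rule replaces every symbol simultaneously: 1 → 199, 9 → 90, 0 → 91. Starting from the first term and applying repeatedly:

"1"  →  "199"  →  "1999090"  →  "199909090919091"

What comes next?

φ(199909090919091) expands symbol-by-symbol to 199 90 90 90 91 90 91 90 91 90 199 90 91 90 199; joining the 15 pieces gives the next term.

199909090919091909190199909190199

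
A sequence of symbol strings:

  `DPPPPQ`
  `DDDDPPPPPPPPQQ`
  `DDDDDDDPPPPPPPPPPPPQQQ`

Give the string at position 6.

DDDDDDDDDDDDDDDDPPPPPPPPPPPPPPPPPPPPPPPPQQQQQQ

Reading off run lengths: D runs 1, 4, 7; P runs 4, 8, 12; Q runs 1, 2, 3 — each is linear in n (n = 1, 2, …).
At n = 6 the blocks have lengths 16, 24, 6.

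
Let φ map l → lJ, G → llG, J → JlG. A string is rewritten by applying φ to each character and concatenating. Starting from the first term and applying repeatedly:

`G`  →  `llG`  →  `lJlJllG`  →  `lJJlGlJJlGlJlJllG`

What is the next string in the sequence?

lJJlGJlGlJllGlJJlGJlGlJllGlJJlGlJJlGlJlJllG

Applying the rule to each of the 17 symbols of lJJlGlJJlGlJlJllG gives the pieces lJ JlG JlG lJ llG lJ JlG JlG lJ llG lJ JlG lJ JlG lJ lJ llG, which concatenate to the answer.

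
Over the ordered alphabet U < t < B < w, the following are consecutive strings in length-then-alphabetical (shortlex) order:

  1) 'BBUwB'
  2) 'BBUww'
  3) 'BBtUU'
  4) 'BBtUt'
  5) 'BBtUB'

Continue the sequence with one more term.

Find the rightmost character of BBtUB below w, bump it to the next letter, and reset everything to its right to U.

BBtUw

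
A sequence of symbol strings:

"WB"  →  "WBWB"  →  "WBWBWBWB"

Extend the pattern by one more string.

Each string is two copies of the previous one concatenated.
Doubling WBWBWBWB:

WBWBWBWBWBWBWBWB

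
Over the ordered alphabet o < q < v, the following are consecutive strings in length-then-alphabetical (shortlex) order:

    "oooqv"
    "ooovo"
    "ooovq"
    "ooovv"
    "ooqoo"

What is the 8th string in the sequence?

Advancing 3 positions from ooqoo through ooqoo → ooqoq → ooqov reaches term 8.

ooqqo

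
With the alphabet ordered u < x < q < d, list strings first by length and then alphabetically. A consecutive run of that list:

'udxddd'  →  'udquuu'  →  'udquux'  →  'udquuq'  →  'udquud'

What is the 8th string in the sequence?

Stepping forward 3 times from udquud: udquud → udquxu → udquxx, then the target.

udquxq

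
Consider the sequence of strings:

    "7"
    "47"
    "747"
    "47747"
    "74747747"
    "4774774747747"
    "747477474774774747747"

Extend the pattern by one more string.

From term 3 onward, concatenate the second-to-last term with the last: 7·47 = 747, 47·747 = 47747, …
Continuing: 4774774747747 · 747477474774774747747 gives term 8.

4774774747747747477474774774747747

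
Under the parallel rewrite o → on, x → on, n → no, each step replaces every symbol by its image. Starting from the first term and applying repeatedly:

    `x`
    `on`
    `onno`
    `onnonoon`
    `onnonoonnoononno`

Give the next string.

Replace each of the 16 characters of onnonoonnoononno in place — on no no on no on on no no on on no on no no on — and concatenate.

onnonoonnoononnonoononnoonnonoon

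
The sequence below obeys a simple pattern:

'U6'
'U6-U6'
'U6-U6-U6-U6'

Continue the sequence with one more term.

Each string is two copies of the previous one joined by '-'.
So the next term is two copies of U6-U6-U6-U6 with '-' between the halves.

U6-U6-U6-U6-U6-U6-U6-U6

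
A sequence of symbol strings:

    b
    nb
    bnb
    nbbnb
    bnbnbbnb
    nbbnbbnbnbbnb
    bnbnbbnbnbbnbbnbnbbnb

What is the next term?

From term 3 onward, concatenate the second-to-last term with the last: b·nb = bnb, nb·bnb = nbbnb, …
So term 8 is nbbnbbnbnbbnb·bnbnbbnbnbbnbbnbnbbnb.

nbbnbbnbnbbnbbnbnbbnbnbbnbbnbnbbnb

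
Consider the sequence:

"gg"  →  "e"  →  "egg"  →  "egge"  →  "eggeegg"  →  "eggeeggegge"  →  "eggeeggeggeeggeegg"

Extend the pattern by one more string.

eggeeggeggeeggeeggeggeeggegge

From term 3 onward, concatenate the last term with the second-to-last: e·gg = egg, egg·e = egge, …
Continuing: eggeeggeggeeggeegg · eggeeggegge gives term 8.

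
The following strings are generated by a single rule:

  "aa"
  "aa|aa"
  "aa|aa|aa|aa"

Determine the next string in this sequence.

Each string is two copies of the previous one joined by '|'.
So the next term is two copies of aa|aa|aa|aa with '|' between the halves.

aa|aa|aa|aa|aa|aa|aa|aa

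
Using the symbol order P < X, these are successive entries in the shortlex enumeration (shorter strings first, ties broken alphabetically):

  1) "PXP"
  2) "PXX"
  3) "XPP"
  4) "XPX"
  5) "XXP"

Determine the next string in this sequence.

XXX

The successor of XXP increments the rightmost position that isn't already X and resets every position after it to P.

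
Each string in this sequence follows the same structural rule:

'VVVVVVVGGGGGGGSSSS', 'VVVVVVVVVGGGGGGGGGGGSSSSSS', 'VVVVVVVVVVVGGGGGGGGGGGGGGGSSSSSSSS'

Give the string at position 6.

VVVVVVVVVVVVVVVVVGGGGGGGGGGGGGGGGGGGGGGGGGGGSSSSSSSSSSSSSS

Each string has the form V^{2n+3} G^{4n-1} S^{2n}, where the shown terms are n = 2, 3, 4.
At n = 7 the blocks have lengths 17, 27, 14.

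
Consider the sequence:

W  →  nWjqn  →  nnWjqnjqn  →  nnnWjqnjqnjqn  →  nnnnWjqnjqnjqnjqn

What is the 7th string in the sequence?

nnnnnnWjqnjqnjqnjqnjqnjqn

Each term wraps the previous one in n on the left and jqn on the right.
From nnnnWjqnjqnjqnjqn, 2 further steps: nnnnWjqnjqnjqnjqn → nnnnnWjqnjqnjqnjqnjqn → (answer).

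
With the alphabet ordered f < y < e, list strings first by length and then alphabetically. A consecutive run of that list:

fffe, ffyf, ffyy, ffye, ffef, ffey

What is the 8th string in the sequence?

fyff

Advancing 2 positions from ffey through ffey → ffee reaches term 8.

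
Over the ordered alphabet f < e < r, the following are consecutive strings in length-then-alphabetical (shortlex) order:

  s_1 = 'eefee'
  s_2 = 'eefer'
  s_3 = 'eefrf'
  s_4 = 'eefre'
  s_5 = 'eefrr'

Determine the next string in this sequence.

eeeff

Treat eefrr as a base-3 numeral over the given alphabet and add one, carrying through any trailing r's.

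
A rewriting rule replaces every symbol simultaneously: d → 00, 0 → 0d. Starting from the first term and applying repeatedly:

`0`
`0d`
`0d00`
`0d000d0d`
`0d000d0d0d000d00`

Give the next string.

0d000d0d0d000d000d000d0d0d000d0d

φ(0d000d0d0d000d00) expands symbol-by-symbol to 0d 00 0d 0d 0d 00 0d 00 0d 00 0d 0d 0d 00 0d 0d; joining the 16 pieces gives the next term.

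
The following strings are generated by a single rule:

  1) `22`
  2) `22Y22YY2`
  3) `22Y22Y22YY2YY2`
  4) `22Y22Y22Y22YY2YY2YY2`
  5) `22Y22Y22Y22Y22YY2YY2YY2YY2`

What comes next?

22Y22Y22Y22Y22Y22YY2YY2YY2YY2YY2

Each term wraps the previous one in 22Y on the left and YY2 on the right.
One more step from 22Y22Y22Y22Y22YY2YY2YY2YY2 gives the answer.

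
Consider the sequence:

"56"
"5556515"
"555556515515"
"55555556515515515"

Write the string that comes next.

5555555556515515515515

Each term wraps the previous one in 55 on the left and 515 on the right.
So the next term is 55·55555556515515515·515.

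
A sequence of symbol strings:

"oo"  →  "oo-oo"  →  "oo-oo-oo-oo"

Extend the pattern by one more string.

Each string is two copies of the previous one joined by '-'.
Doubling oo-oo-oo-oo with '-' between the halves:

oo-oo-oo-oo-oo-oo-oo-oo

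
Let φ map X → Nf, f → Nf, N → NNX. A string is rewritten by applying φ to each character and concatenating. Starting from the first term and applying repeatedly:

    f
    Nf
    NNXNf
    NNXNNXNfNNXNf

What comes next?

NNXNNXNfNNXNNXNfNNXNfNNXNNXNfNNXNf

φ(NNXNNXNfNNXNf) expands symbol-by-symbol to NNX NNX Nf NNX NNX Nf NNX Nf NNX NNX Nf NNX Nf; joining the 13 pieces gives the next term.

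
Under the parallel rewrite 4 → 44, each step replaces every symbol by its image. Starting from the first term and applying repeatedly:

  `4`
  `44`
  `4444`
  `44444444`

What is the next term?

4444444444444444

Apply φ to 44444444 symbol by symbol: 4→44, 4→44, 4→44, 4→44, 4→44, 4→44, 4→44, 4→44; joined: 44 44 44 44 44 44 44 44.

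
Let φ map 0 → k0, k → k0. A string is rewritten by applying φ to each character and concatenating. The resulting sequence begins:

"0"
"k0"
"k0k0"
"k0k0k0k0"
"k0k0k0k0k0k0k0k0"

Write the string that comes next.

Rewriting the 16 symbols of k0k0k0k0k0k0k0k0 one by one yields k0 k0 k0 k0 k0 k0 k0 k0 k0 k0 k0 k0 k0 k0 k0 k0; concatenated:

k0k0k0k0k0k0k0k0k0k0k0k0k0k0k0k0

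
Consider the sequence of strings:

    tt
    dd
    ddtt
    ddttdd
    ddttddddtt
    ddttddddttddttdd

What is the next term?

Each term (from the third on) is the previous term followed by the one before it: term 3 = dd·tt = ddtt.
So term 7 is ddttddddttddttdd·ddttddddtt.

ddttddddttddttddddttddddtt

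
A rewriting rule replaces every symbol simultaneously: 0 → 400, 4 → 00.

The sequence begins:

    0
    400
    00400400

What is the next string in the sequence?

Apply φ to 00400400 symbol by symbol: 0→400, 0→400, 4→00, 0→400, 0→400, 4→00, 0→400, 0→400; joined: 400 400 00 400 400 00 400 400.

4004000040040000400400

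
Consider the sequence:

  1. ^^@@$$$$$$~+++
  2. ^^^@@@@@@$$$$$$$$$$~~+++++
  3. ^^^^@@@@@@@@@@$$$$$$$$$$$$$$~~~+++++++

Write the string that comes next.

Reading off run lengths: ^ runs 2, 3, 4; @ runs 2, 6, 10; $ runs 6, 10, 14; ~ runs 1, 2, 3; + runs 3, 5, 7 — each is linear in n (n = 1, 2, …).
At n = 4 the blocks have lengths 5, 14, 18, 4, 9.

^^^^^@@@@@@@@@@@@@@$$$$$$$$$$$$$$$$$$~~~~+++++++++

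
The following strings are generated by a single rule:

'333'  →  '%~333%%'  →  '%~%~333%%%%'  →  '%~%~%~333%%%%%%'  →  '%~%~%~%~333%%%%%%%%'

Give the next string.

Each term wraps the previous one in %~ on the left and %% on the right.
Applying this once more to %~%~%~%~333%%%%%%%%:

%~%~%~%~%~333%%%%%%%%%%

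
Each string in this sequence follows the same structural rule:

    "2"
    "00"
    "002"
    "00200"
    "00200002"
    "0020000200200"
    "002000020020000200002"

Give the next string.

0020000200200002000020020000200200

Each term (from the third on) is the previous term followed by the one before it: term 3 = 00·2 = 002.
The next term joins 002000020020000200002 and 0020000200200.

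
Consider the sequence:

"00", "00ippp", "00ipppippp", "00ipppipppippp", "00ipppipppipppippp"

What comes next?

00ipppipppipppipppippp

Every step adds ippp to the end: s(k+1) = s(k)·ippp.
One more step from 00ipppipppipppippp gives the answer.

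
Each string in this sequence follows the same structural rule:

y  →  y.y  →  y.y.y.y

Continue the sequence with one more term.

y.y.y.y.y.y.y.y

s(k+1) = s(k)·.·s(k) — each term doubles the last with '.' between the halves.
So the next term is two copies of y.y.y.y with '.' between the halves.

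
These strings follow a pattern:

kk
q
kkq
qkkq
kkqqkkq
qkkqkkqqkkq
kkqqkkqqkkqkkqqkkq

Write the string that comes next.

qkkqkkqqkkqkkqqkkqqkkqkkqqkkq

Each term (from the third on) is the two preceding terms concatenated in order: term 3 = kk·q = kkq.
Continuing: qkkqkkqqkkq · kkqqkkqqkkqkkqqkkq gives term 8.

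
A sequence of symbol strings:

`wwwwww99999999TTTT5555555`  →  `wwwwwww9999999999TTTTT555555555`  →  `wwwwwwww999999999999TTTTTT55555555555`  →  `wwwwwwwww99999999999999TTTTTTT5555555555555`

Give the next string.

Term n consists of n+3 w's, followed by 2n+2 9's, followed by n+1 T's, followed by 2n+1 5's, where the shown terms are n = 3, 4, 5, 6.
Setting n = 7 gives 10, 16, 8, 15 characters in each block.

wwwwwwwwww9999999999999999TTTTTTTT555555555555555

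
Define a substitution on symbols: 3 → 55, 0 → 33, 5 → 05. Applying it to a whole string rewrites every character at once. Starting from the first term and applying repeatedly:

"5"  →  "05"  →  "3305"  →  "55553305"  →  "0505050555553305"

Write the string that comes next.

φ(0505050555553305) expands symbol-by-symbol to 33 05 33 05 33 05 33 05 05 05 05 05 55 55 33 05; joining the 16 pieces gives the next term.

33053305330533050505050555553305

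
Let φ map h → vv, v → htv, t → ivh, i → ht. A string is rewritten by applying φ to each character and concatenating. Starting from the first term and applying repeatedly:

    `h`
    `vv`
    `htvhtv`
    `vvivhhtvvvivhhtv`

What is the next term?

Rewriting the 16 symbols of vvivhhtvvvivhhtv one by one yields htv htv ht htv vv vv ivh htv htv htv ht htv vv vv ivh htv; concatenated:

htvhtvhthtvvvvvivhhtvhtvhtvhthtvvvvvivhhtv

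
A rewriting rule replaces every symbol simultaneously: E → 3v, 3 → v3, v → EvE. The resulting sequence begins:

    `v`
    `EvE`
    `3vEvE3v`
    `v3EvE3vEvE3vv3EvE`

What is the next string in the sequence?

φ(v3EvE3vEvE3vv3EvE) expands symbol-by-symbol to EvE v3 3v EvE 3v v3 EvE 3v EvE 3v v3 EvE EvE v3 3v EvE 3v; joining the 17 pieces gives the next term.

EvEv33vEvE3vv3EvE3vEvE3vv3EvEEvEv33vEvE3v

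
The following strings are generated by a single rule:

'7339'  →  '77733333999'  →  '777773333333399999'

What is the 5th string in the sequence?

77777777733333333333333999999999

Term n consists of 2n-1 7's, followed by 3n-1 3's, followed by 2n-1 9's (n = 1, 2, …).
For term 5, n = 5, so the run lengths are 9, 14, 9.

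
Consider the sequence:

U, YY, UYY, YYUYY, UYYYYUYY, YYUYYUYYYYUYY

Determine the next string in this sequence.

UYYYYUYYYYUYYUYYYYUYY

From term 3 onward, concatenate the second-to-last term with the last: U·YY = UYY, YY·UYY = YYUYY, …
Continuing: UYYYYUYY · YYUYYUYYYYUYY gives term 7.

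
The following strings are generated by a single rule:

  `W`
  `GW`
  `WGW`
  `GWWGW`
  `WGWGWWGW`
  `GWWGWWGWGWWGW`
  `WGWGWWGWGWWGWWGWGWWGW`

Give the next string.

From term 3 onward, concatenate the second-to-last term with the last: W·GW = WGW, GW·WGW = GWWGW, …
Continuing: GWWGWWGWGWWGW · WGWGWWGWGWWGWWGWGWWGW gives term 8.

GWWGWWGWGWWGWWGWGWWGWGWWGWWGWGWWGW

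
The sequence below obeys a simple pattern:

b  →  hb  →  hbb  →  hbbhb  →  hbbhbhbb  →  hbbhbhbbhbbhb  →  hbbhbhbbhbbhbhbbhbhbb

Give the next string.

Each term (from the third on) is the previous term followed by the one before it: term 3 = hb·b = hbb.
Continuing: hbbhbhbbhbbhbhbbhbhbb · hbbhbhbbhbbhb gives term 8.

hbbhbhbbhbbhbhbbhbhbbhbbhbhbbhbbhb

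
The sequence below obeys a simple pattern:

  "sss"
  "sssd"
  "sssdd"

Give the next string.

sssddd

Each term is the previous one with d appended.
One more step from sssdd gives the answer.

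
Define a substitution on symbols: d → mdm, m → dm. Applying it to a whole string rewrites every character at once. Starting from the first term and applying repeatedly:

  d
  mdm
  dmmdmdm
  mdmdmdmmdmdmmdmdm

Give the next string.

Rewriting the 17 symbols of mdmdmdmmdmdmmdmdm one by one yields dm mdm dm mdm dm mdm dm dm mdm dm mdm dm dm mdm dm mdm dm; concatenated:

dmmdmdmmdmdmmdmdmdmmdmdmmdmdmdmmdmdmmdmdm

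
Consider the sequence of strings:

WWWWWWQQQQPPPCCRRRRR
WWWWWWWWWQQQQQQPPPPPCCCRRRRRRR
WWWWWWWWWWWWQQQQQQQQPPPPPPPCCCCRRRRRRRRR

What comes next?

WWWWWWWWWWWWWWWQQQQQQQQQQPPPPPPPPPCCCCCRRRRRRRRRRR

Reading off run lengths: W runs 6, 9, 12; Q runs 4, 6, 8; P runs 3, 5, 7; C runs 2, 3, 4; R runs 5, 7, 9 — each is linear in n, where the shown terms are n = 2, 3, 4.
At n = 5 the blocks have lengths 15, 10, 9, 5, 11.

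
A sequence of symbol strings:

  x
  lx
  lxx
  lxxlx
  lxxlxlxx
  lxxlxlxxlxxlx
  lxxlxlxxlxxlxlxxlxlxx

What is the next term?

This is a Fibonacci-style word recurrence s(k) = s(k−1)·s(k−2): e.g. lx·x = lxx.
Continuing: lxxlxlxxlxxlxlxxlxlxx · lxxlxlxxlxxlx gives term 8.

lxxlxlxxlxxlxlxxlxlxxlxxlxlxxlxxlx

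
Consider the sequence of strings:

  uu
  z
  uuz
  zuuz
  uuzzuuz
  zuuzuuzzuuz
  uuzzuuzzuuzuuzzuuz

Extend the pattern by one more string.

Each term (from the third on) is the two preceding terms concatenated in order: term 3 = uu·z = uuz.
Continuing: zuuzuuzzuuz · uuzzuuzzuuzuuzzuuz gives term 8.

zuuzuuzzuuzuuzzuuzzuuzuuzzuuz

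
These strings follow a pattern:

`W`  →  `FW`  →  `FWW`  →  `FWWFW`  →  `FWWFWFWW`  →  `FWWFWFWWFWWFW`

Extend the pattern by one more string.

FWWFWFWWFWWFWFWWFWFWW

From term 3 onward, concatenate the last term with the second-to-last: FW·W = FWW, FWW·FW = FWWFW, …
Continuing: FWWFWFWWFWWFW · FWWFWFWW gives term 7.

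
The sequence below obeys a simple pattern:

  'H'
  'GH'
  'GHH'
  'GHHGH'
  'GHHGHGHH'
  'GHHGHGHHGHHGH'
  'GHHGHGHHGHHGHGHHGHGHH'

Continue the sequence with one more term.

GHHGHGHHGHHGHGHHGHGHHGHHGHGHHGHHGH

Each term (from the third on) is the previous term followed by the one before it: term 3 = GH·H = GHH.
The next term joins GHHGHGHHGHHGHGHHGHGHH and GHHGHGHHGHHGH.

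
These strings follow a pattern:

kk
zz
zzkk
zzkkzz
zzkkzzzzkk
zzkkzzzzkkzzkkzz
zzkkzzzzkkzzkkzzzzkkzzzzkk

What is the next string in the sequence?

zzkkzzzzkkzzkkzzzzkkzzzzkkzzkkzzzzkkzzkkzz

This is a Fibonacci-style word recurrence s(k) = s(k−1)·s(k−2): e.g. zz·kk = zzkk.
Continuing: zzkkzzzzkkzzkkzzzzkkzzzzkk · zzkkzzzzkkzzkkzz gives term 8.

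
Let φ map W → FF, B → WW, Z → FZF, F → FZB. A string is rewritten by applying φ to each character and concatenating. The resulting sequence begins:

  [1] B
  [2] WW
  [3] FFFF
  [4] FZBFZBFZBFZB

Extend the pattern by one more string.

Expanding FZBFZBFZBFZB: F→FZB, Z→FZF, B→WW, F→FZB, Z→FZF, B→WW, F→FZB, Z→FZF, B→WW, F→FZB, Z→FZF, B→WW. Concatenated: FZB FZF WW FZB FZF WW FZB FZF WW FZB FZF WW.

FZBFZFWWFZBFZFWWFZBFZFWWFZBFZFWW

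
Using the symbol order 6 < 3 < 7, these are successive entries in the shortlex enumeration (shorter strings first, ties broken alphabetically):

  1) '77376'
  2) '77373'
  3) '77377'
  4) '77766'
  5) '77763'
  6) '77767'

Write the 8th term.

Advancing 2 positions from 77767 through 77767 → 77736 reaches term 8.

77733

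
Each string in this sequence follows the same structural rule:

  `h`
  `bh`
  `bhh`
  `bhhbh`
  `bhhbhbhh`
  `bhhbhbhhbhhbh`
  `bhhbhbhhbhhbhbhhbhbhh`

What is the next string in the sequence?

From term 3 onward, concatenate the last term with the second-to-last: bh·h = bhh, bhh·bh = bhhbh, …
Continuing: bhhbhbhhbhhbhbhhbhbhh · bhhbhbhhbhhbh gives term 8.

bhhbhbhhbhhbhbhhbhbhhbhhbhbhhbhhbh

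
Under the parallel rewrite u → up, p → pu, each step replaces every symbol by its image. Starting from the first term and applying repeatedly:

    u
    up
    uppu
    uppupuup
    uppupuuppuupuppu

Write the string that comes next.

φ(uppupuuppuupuppu) expands symbol-by-symbol to up pu pu up pu up up pu pu up up pu up pu pu up; joining the 16 pieces gives the next term.

uppupuuppuupuppupuupuppuuppupuup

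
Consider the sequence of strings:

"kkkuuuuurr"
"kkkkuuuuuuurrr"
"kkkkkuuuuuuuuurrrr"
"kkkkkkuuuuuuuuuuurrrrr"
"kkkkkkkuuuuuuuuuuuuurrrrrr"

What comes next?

Reading off run lengths: k runs 3, 4, 5, 6, 7; u runs 5, 7, 9, 11, 13; r runs 2, 3, 4, 5, 6 — each is linear in n, where the shown terms are n = 2, 3, 4, 5, 6.
At n = 7 the blocks have lengths 8, 15, 7.

kkkkkkkkuuuuuuuuuuuuuuurrrrrrr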